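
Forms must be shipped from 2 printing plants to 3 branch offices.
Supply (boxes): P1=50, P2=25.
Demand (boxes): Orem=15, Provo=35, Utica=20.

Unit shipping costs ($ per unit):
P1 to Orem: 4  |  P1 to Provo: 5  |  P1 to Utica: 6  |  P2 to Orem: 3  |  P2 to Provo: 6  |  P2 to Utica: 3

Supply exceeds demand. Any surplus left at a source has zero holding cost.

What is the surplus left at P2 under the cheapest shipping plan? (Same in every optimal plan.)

An optimal plan:
  P1->Orem: 10 × $4 = $40
  P1->Provo: 35 × $5 = $175
  P2->Orem: 5 × $3 = $15
  P2->Utica: 20 × $3 = $60
Total cost = $290.
P2 ships 25 of its 25, leaving 0.

0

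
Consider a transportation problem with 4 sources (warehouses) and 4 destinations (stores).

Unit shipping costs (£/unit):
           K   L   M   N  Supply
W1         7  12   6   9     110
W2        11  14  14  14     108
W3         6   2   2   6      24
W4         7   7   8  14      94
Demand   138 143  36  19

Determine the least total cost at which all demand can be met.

2741

A cheapest plan:
  W1->K: 55 × £7 = £385
  W1->M: 36 × £6 = £216
  W1->N: 19 × £9 = £171
  W2->K: 83 × £11 = £913
  W2->L: 25 × £14 = £350
  W3->L: 24 × £2 = £48
  W4->L: 94 × £7 = £658
Total = 385 + 216 + 171 + 913 + 350 + 48 + 658 = £2741.
(Supply check: W1 ships 110; W2 ships 108; W3 ships 24; W4 ships 94.)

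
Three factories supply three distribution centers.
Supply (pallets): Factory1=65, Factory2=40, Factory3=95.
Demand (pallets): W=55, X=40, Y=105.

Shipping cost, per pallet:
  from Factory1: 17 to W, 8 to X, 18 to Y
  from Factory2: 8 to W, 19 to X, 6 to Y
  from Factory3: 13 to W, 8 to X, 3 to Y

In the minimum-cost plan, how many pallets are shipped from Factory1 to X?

The minimum-cost plan:
  Factory1->W: 25 × 17 = 425
  Factory1->X: 40 × 8 = 320
  Factory2->W: 30 × 8 = 240
  Factory2->Y: 10 × 6 = 60
  Factory3->Y: 95 × 3 = 285
Total cost = 1330.
So Factory1→X carries 40 pallets.

40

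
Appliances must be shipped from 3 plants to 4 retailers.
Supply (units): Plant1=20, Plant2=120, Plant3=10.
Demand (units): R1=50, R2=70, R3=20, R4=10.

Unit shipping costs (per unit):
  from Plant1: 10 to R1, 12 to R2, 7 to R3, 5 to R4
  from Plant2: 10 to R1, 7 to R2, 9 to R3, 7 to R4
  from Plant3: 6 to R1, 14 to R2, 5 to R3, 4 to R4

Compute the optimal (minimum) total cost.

One minimum-cost allocation:
  Plant1→R3: 10 units
  Plant1→R4: 10 units
  Plant2→R1: 50 units
  Plant2→R2: 70 units
  Plant3→R3: 10 units
Total cost = 1160.
(Supply check: Plant1 ships 20; Plant2 ships 120; Plant3 ships 10.)

1160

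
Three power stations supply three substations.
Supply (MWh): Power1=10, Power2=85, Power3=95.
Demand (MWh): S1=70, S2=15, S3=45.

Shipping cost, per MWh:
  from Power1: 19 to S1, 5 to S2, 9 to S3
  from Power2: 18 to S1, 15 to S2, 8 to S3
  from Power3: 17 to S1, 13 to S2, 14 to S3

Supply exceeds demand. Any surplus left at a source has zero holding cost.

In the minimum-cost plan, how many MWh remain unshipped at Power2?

An optimal plan:
  Power1→S2: 10 × 5 = 50
  Power2→S3: 45 × 8 = 360
  Power3→S1: 70 × 17 = 1190
  Power3→S2: 5 × 13 = 65
Total cost = 1665.
Power2 ships 45 of its 85, leaving 40.

40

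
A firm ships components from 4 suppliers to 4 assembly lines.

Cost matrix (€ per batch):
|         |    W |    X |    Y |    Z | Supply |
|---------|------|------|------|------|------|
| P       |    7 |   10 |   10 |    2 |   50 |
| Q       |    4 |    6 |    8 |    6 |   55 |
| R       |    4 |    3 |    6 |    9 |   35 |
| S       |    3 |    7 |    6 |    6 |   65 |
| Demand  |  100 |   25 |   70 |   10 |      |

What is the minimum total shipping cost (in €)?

Optimal allocation:
  P→W: 40 batches
  P→Z: 10 batches
  Q→W: 55 batches
  R→X: 25 batches
  R→Y: 10 batches
  S→W: 5 batches
  S→Y: 60 batches
Total cost = €1030.

1030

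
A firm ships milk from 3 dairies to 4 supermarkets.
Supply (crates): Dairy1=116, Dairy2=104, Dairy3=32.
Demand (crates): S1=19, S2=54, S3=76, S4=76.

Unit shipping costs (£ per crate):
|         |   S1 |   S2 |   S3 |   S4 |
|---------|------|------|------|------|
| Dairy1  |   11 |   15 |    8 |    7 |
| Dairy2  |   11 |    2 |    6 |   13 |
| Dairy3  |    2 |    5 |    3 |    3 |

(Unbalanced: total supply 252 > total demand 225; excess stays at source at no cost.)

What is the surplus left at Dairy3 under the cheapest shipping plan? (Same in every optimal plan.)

An optimal plan:
  Dairy1–S3: 13 crates
  Dairy1–S4: 76 crates
  Dairy2–S2: 54 crates
  Dairy2–S3: 50 crates
  Dairy3–S1: 19 crates
  Dairy3–S3: 13 crates
Total cost = £1121.
Dairy3 ships 32 of its 32, leaving 0.

0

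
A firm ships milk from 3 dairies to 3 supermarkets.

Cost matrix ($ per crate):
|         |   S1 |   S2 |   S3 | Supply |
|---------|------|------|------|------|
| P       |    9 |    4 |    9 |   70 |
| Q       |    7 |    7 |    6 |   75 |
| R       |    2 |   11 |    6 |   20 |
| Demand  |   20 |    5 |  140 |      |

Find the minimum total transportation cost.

Optimal allocation:
  P->S2: 5 × $4 = $20
  P->S3: 65 × $9 = $585
  Q->S3: 75 × $6 = $450
  R->S1: 20 × $2 = $40
Total = 20 + 585 + 450 + 40 = $1095.

1095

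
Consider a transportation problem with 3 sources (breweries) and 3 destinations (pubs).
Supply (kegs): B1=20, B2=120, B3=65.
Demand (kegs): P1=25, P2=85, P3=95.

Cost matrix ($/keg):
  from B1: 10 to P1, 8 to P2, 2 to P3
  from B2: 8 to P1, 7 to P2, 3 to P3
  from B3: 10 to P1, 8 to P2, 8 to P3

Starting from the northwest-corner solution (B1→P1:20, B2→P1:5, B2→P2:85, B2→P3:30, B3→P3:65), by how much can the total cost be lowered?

Current plan cost = 20·10 + 5·8 + 85·7 + 30·3 + 65·8 = $1445.
Optimal plan:
  B1–P3: 20 × $2 = $40
  B2–P1: 25 × $8 = $200
  B2–P2: 20 × $7 = $140
  B2–P3: 75 × $3 = $225
  B3–P2: 65 × $8 = $520
Optimal cost = $1125.
Saving = 1445 − 1125 = $320.

320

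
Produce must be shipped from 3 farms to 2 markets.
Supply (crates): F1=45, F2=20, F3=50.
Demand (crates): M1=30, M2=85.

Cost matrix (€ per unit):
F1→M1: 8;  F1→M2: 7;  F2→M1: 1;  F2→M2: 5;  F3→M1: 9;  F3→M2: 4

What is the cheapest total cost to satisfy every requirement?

545

An optimal shipping plan:
  F1 to M1: 10 crates
  F1 to M2: 35 crates
  F2 to M1: 20 crates
  F3 to M2: 50 crates
Total cost = €545.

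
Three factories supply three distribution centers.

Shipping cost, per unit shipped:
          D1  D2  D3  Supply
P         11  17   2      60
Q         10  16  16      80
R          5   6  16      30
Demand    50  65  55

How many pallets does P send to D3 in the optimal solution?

Solving gives:
  P to D2: 5 × 17 = 85
  P to D3: 55 × 2 = 110
  Q to D1: 50 × 10 = 500
  Q to D2: 30 × 16 = 480
  R to D2: 30 × 6 = 180
Total cost = 1355.
So P→D3 carries 55 pallets.

55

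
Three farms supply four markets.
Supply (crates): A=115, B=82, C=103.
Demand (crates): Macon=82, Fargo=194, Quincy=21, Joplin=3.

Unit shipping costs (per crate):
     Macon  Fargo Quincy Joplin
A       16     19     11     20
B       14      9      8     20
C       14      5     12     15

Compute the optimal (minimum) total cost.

An optimal shipping plan:
  A to Macon: 82 crates
  A to Fargo: 9 crates
  A to Quincy: 21 crates
  A to Joplin: 3 crates
  B to Fargo: 82 crates
  C to Fargo: 103 crates
Total cost = 3027.

3027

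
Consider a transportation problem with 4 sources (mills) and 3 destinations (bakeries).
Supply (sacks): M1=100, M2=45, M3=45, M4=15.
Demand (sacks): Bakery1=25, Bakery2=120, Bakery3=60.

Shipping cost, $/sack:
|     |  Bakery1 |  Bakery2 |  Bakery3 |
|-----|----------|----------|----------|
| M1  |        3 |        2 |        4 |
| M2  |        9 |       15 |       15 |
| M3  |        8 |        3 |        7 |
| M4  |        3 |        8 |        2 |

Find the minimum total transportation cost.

940

An optimal shipping plan:
  M1->Bakery2: 75 sacks
  M1->Bakery3: 25 sacks
  M2->Bakery1: 25 sacks
  M2->Bakery3: 20 sacks
  M3->Bakery2: 45 sacks
  M4->Bakery3: 15 sacks
Total cost = $940.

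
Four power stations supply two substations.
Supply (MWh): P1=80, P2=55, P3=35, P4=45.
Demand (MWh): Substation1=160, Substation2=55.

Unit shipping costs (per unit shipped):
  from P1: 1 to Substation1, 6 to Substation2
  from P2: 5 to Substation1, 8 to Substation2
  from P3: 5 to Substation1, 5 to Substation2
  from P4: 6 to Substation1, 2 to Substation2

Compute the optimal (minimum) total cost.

An optimal shipping plan:
  P1->Substation1: 80 × 1 = 80
  P2->Substation1: 55 × 5 = 275
  P3->Substation1: 25 × 5 = 125
  P3->Substation2: 10 × 5 = 50
  P4->Substation2: 45 × 2 = 90
Total = 80 + 275 + 125 + 50 + 90 = 620.
(Supply check: P1 ships 80; P2 ships 55; P3 ships 35; P4 ships 45.)

620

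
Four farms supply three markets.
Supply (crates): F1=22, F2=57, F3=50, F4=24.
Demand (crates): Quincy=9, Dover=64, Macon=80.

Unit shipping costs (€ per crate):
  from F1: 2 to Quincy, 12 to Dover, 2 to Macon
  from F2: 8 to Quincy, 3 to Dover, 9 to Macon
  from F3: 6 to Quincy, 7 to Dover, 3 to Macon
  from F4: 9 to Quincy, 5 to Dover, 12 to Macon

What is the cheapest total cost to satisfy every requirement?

569

Optimal allocation:
  F1->Macon: 22 crates
  F2->Dover: 49 crates
  F2->Macon: 8 crates
  F3->Macon: 50 crates
  F4->Quincy: 9 crates
  F4->Dover: 15 crates
Total cost = €569.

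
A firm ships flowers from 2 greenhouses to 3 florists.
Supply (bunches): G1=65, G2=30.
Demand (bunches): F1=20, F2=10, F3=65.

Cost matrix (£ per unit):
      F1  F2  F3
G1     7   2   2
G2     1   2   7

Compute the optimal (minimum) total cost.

170

One minimum-cost allocation:
  G1 to F3: 65 × £2 = £130
  G2 to F1: 20 × £1 = £20
  G2 to F2: 10 × £2 = £20
Total = 130 + 20 + 20 = £170.
(Supply check: G1 ships 65; G2 ships 30.)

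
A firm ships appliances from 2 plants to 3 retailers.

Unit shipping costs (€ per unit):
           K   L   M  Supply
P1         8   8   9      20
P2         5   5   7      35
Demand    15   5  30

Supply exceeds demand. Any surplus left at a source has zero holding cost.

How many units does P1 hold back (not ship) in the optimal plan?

An optimal plan:
  P1–M: 15 × €9 = €135
  P2–K: 15 × €5 = €75
  P2–L: 5 × €5 = €25
  P2–M: 15 × €7 = €105
Total cost = €340.
P1 ships 15 of its 20, leaving 5.

5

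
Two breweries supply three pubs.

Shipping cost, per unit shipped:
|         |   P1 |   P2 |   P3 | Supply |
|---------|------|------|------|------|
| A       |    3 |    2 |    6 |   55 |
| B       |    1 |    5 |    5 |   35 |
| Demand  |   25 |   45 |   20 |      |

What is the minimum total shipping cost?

225

One minimum-cost allocation:
  A→P2: 45 × 2 = 90
  A→P3: 10 × 6 = 60
  B→P1: 25 × 1 = 25
  B→P3: 10 × 5 = 50
Total = 90 + 60 + 25 + 50 = 225.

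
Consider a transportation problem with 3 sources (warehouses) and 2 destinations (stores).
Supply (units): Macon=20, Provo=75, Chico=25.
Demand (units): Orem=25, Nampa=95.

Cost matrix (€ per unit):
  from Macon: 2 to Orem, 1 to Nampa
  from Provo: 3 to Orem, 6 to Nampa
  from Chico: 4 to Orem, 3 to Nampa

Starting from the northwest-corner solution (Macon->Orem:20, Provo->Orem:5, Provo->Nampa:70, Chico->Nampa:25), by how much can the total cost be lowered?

Current plan cost = 20·2 + 5·3 + 70·6 + 25·3 = €550.
Optimal plan:
  Macon–Nampa: 20 × €1 = €20
  Provo–Orem: 25 × €3 = €75
  Provo–Nampa: 50 × €6 = €300
  Chico–Nampa: 25 × €3 = €75
Optimal cost = €470.
Saving = 550 − 470 = €80.

80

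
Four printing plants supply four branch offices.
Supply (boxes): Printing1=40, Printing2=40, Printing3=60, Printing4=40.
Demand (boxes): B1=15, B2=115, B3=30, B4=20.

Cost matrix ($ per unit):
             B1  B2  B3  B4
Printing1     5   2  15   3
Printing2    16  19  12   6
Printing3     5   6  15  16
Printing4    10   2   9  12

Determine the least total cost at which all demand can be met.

935

Optimal allocation:
  Printing1→B2: 40 × $2 = $80
  Printing2→B3: 20 × $12 = $240
  Printing2→B4: 20 × $6 = $120
  Printing3→B1: 15 × $5 = $75
  Printing3→B2: 45 × $6 = $270
  Printing4→B2: 30 × $2 = $60
  Printing4→B3: 10 × $9 = $90
Total = 80 + 240 + 120 + 75 + 270 + 60 + 90 = $935.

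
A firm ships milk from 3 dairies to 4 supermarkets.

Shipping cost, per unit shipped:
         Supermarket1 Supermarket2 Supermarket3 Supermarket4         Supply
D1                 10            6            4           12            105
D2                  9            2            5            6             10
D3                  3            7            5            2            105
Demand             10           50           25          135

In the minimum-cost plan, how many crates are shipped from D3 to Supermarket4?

105

Solving gives:
  D1→Supermarket1: 10 crates
  D1→Supermarket2: 50 crates
  D1→Supermarket3: 25 crates
  D1→Supermarket4: 20 crates
  D2→Supermarket4: 10 crates
  D3→Supermarket4: 105 crates
Total cost = 1010.
So D3→Supermarket4 carries 105 crates.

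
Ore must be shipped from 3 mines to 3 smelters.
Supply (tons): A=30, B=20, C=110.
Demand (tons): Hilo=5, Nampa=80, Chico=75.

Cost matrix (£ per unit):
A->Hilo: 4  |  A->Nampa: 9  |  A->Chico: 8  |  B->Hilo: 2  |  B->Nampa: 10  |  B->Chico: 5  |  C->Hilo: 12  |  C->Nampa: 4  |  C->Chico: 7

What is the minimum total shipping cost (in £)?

850

One minimum-cost allocation:
  A→Hilo: 5 × £4 = £20
  A→Chico: 25 × £8 = £200
  B→Chico: 20 × £5 = £100
  C→Nampa: 80 × £4 = £320
  C→Chico: 30 × £7 = £210
Total = 20 + 200 + 100 + 320 + 210 = £850.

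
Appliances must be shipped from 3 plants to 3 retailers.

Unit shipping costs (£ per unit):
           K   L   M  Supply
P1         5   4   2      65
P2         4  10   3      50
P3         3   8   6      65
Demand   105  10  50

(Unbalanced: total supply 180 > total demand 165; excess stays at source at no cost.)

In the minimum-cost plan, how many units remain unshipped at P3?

0

Minimum-cost shipments:
  P1->L: 10 × £4 = £40
  P1->M: 50 × £2 = £100
  P2->K: 40 × £4 = £160
  P3->K: 65 × £3 = £195
Total cost = £495.
P3 ships 65 of its 65, leaving 0.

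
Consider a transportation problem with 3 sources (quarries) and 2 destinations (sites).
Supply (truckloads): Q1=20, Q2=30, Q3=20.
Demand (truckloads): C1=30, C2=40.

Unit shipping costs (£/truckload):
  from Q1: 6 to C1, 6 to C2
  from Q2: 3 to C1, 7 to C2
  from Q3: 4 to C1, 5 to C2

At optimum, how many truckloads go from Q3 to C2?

Optimal shipments:
  Q1–C2: 20 × £6 = £120
  Q2–C1: 30 × £3 = £90
  Q3–C2: 20 × £5 = £100
Total cost = £310.
So Q3→C2 carries 20 truckloads.

20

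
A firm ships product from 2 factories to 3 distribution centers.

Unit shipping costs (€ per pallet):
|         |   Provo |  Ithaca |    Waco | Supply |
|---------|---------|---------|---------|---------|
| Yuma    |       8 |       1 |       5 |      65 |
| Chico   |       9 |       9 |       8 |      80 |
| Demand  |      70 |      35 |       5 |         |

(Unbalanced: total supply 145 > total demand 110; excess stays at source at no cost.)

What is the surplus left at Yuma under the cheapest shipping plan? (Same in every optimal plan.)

0

An optimal plan:
  Yuma to Provo: 25 pallets
  Yuma to Ithaca: 35 pallets
  Yuma to Waco: 5 pallets
  Chico to Provo: 45 pallets
Total cost = €665.
Yuma ships 65 of its 65, leaving 0.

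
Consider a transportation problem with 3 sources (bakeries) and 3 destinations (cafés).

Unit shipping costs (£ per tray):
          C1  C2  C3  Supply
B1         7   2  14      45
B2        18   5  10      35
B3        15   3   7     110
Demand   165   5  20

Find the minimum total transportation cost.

2370

One minimum-cost allocation:
  B1 to C1: 45 × £7 = £315
  B2 to C1: 30 × £18 = £540
  B2 to C2: 5 × £5 = £25
  B3 to C1: 90 × £15 = £1350
  B3 to C3: 20 × £7 = £140
Total = 315 + 540 + 25 + 1350 + 140 = £2370.
(Supply check: B1 ships 45; B2 ships 35; B3 ships 110.)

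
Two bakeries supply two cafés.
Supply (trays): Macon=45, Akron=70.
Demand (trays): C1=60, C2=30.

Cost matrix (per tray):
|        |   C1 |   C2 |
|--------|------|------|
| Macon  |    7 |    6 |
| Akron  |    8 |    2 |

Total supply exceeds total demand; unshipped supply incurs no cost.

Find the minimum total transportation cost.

495

One minimum-cost allocation:
  Macon to C1: 45 trays
  Akron to C1: 15 trays
  Akron to C2: 30 trays
Total cost = 495.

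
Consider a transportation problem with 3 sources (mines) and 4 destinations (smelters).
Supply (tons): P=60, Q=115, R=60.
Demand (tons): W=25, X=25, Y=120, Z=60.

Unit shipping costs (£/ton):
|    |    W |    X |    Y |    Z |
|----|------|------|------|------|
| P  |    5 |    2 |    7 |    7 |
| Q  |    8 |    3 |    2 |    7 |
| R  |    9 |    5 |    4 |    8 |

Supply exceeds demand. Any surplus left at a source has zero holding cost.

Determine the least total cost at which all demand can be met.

One minimum-cost allocation:
  P→W: 25 × £5 = £125
  P→X: 25 × £2 = £50
  P→Z: 10 × £7 = £70
  Q→Y: 115 × £2 = £230
  R→Y: 5 × £4 = £20
  R→Z: 50 × £8 = £400
Total = 125 + 50 + 70 + 230 + 20 + 400 = £895.
(Supply check: P ships 60; Q ships 115; R ships 55.)

895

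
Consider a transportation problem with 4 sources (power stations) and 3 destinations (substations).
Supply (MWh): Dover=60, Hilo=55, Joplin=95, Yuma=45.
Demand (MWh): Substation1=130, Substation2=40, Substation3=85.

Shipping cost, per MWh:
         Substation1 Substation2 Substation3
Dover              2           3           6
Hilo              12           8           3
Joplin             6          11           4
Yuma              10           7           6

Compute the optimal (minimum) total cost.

An optimal shipping plan:
  Dover to Substation1: 60 × 2 = 120
  Hilo to Substation3: 55 × 3 = 165
  Joplin to Substation1: 70 × 6 = 420
  Joplin to Substation3: 25 × 4 = 100
  Yuma to Substation2: 40 × 7 = 280
  Yuma to Substation3: 5 × 6 = 30
Total = 120 + 165 + 420 + 100 + 280 + 30 = 1115.
(Supply check: Dover ships 60; Hilo ships 55; Joplin ships 95; Yuma ships 45.)

1115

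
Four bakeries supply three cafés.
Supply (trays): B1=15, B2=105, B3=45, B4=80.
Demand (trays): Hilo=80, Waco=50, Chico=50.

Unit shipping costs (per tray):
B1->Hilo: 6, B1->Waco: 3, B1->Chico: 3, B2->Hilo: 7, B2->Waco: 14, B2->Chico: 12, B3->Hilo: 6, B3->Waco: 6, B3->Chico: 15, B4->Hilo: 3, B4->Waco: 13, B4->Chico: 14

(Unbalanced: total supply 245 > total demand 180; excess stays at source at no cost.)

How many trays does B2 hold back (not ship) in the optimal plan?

An optimal plan:
  B1→Waco: 5 × 3 = 15
  B1→Chico: 10 × 3 = 30
  B2→Chico: 40 × 12 = 480
  B3→Waco: 45 × 6 = 270
  B4→Hilo: 80 × 3 = 240
Total cost = 1035.
B2 ships 40 of its 105, leaving 65.

65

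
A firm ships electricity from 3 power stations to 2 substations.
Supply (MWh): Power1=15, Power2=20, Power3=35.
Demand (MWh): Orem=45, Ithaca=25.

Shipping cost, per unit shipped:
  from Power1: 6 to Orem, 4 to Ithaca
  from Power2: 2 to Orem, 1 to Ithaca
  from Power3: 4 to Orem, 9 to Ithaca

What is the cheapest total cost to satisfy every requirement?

230

One minimum-cost allocation:
  Power1→Ithaca: 15 × 4 = 60
  Power2→Orem: 10 × 2 = 20
  Power2→Ithaca: 10 × 1 = 10
  Power3→Orem: 35 × 4 = 140
Total = 60 + 20 + 10 + 140 = 230.
(Supply check: Power1 ships 15; Power2 ships 20; Power3 ships 35.)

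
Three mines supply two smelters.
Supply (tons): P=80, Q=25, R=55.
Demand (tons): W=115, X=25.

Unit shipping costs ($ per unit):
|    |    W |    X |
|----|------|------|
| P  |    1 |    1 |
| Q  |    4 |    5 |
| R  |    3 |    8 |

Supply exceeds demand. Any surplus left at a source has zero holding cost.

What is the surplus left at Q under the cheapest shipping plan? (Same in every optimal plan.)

An optimal plan:
  P→W: 55 × $1 = $55
  P→X: 25 × $1 = $25
  Q→W: 5 × $4 = $20
  R→W: 55 × $3 = $165
Total cost = $265.
Q ships 5 of its 25, leaving 20.

20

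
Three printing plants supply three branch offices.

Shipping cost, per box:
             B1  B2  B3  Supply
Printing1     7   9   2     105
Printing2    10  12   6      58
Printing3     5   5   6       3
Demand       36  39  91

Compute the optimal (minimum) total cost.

Optimal allocation:
  Printing1->B2: 14 × 9 = 126
  Printing1->B3: 91 × 2 = 182
  Printing2->B1: 36 × 10 = 360
  Printing2->B2: 22 × 12 = 264
  Printing3->B2: 3 × 5 = 15
Total = 126 + 182 + 360 + 264 + 15 = 947.
(Supply check: Printing1 ships 105; Printing2 ships 58; Printing3 ships 3.)

947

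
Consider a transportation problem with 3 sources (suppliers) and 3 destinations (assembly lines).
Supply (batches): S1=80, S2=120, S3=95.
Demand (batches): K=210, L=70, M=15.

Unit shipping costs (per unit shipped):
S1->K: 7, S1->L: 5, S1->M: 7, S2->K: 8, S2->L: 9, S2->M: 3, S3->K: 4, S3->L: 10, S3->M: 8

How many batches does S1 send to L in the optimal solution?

Solving gives:
  S1 to K: 10 × 7 = 70
  S1 to L: 70 × 5 = 350
  S2 to K: 105 × 8 = 840
  S2 to M: 15 × 3 = 45
  S3 to K: 95 × 4 = 380
Total cost = 1685.
So S1→L carries 70 batches.

70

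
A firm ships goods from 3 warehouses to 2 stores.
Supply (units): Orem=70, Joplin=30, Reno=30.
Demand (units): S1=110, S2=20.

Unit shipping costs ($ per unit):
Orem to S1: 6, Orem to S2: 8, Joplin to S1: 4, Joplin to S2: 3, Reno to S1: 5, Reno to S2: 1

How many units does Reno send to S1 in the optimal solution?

Optimal shipments:
  Orem->S1: 70 × $6 = $420
  Joplin->S1: 30 × $4 = $120
  Reno->S1: 10 × $5 = $50
  Reno->S2: 20 × $1 = $20
Total cost = $610.
So Reno→S1 carries 10 units.

10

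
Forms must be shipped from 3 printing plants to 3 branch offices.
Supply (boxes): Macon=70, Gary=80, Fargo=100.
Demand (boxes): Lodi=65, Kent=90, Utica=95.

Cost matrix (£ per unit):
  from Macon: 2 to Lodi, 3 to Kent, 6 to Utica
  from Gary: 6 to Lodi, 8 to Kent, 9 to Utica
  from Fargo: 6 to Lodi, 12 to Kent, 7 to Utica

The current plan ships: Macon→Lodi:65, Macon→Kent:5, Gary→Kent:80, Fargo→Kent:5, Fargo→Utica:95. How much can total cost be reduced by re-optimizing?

Current plan cost = 65·2 + 5·3 + 80·8 + 5·12 + 95·7 = £1510.
Optimal plan:
  Macon->Kent: 70 boxes
  Gary->Lodi: 60 boxes
  Gary->Kent: 20 boxes
  Fargo->Lodi: 5 boxes
  Fargo->Utica: 95 boxes
Optimal cost = £1425.
Saving = 1510 − 1425 = £85.

85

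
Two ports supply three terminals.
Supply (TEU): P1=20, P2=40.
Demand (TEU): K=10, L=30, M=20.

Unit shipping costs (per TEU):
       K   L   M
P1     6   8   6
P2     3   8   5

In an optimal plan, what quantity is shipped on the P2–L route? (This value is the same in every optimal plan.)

Solving gives:
  P1–L: 20 × 8 = 160
  P2–K: 10 × 3 = 30
  P2–L: 10 × 8 = 80
  P2–M: 20 × 5 = 100
Total cost = 370.
So P2→L carries 10 TEU.

10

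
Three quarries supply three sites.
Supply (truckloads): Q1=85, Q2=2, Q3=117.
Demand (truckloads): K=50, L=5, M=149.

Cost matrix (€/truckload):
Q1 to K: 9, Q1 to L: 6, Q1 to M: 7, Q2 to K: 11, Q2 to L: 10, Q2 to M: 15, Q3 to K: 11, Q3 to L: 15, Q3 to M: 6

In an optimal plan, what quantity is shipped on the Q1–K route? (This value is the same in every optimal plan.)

Optimal shipments:
  Q1–K: 48 truckloads
  Q1–L: 5 truckloads
  Q1–M: 32 truckloads
  Q2–K: 2 truckloads
  Q3–M: 117 truckloads
Total cost = €1410.
So Q1→K carries 48 truckloads.

48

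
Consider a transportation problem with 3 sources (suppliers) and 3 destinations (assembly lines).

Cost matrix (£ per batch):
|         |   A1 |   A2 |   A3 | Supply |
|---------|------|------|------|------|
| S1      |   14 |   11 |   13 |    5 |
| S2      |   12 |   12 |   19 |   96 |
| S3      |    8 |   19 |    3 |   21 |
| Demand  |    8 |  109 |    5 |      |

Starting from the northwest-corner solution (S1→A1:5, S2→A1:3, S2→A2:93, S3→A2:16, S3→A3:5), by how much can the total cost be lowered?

Current plan cost = 5·14 + 3·12 + 93·12 + 16·19 + 5·3 = £1541.
Optimal plan:
  S1 to A2: 5 × £11 = £55
  S2 to A2: 96 × £12 = £1152
  S3 to A1: 8 × £8 = £64
  S3 to A2: 8 × £19 = £152
  S3 to A3: 5 × £3 = £15
Optimal cost = £1438.
Saving = 1541 − 1438 = £103.

103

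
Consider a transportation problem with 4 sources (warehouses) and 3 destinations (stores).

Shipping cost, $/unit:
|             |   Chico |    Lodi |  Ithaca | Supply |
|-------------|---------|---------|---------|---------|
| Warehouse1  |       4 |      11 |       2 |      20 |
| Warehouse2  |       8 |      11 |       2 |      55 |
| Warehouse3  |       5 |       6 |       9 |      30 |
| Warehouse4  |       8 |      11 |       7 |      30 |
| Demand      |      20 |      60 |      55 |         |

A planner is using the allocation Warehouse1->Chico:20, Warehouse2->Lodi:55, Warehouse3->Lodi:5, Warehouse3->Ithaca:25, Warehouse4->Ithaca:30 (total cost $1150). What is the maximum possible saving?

Current plan cost = 20·4 + 55·11 + 5·6 + 25·9 + 30·7 = $1150.
Optimal plan:
  Warehouse1 to Chico: 20 × $4 = $80
  Warehouse2 to Ithaca: 55 × $2 = $110
  Warehouse3 to Lodi: 30 × $6 = $180
  Warehouse4 to Lodi: 30 × $11 = $330
Optimal cost = $700.
Saving = 1150 − 700 = $450.

450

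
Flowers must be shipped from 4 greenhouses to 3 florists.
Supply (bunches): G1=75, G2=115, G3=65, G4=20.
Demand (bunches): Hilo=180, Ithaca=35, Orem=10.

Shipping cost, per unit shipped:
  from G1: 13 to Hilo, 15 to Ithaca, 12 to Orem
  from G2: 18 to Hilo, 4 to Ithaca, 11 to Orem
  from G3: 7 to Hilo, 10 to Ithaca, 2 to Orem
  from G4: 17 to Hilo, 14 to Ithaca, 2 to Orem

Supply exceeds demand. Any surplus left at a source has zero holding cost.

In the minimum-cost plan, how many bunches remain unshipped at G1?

An optimal plan:
  G1->Hilo: 75 × 13 = 975
  G2->Hilo: 30 × 18 = 540
  G2->Ithaca: 35 × 4 = 140
  G3->Hilo: 65 × 7 = 455
  G4->Hilo: 10 × 17 = 170
  G4->Orem: 10 × 2 = 20
Total cost = 2300.
G1 ships 75 of its 75, leaving 0.

0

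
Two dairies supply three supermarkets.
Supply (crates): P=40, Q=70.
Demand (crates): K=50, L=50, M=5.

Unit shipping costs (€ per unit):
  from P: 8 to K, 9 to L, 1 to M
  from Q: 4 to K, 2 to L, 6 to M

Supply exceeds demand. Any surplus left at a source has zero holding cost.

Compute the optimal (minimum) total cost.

425

One minimum-cost allocation:
  P to K: 30 × €8 = €240
  P to M: 5 × €1 = €5
  Q to K: 20 × €4 = €80
  Q to L: 50 × €2 = €100
Total = 240 + 5 + 80 + 100 = €425.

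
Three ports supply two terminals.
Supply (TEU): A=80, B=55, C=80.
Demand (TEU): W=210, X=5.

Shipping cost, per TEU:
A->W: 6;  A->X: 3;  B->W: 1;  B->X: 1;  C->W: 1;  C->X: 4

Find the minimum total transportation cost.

600

Optimal allocation:
  A->W: 75 TEU
  A->X: 5 TEU
  B->W: 55 TEU
  C->W: 80 TEU
Total cost = 600.
(Supply check: A ships 80; B ships 55; C ships 80.)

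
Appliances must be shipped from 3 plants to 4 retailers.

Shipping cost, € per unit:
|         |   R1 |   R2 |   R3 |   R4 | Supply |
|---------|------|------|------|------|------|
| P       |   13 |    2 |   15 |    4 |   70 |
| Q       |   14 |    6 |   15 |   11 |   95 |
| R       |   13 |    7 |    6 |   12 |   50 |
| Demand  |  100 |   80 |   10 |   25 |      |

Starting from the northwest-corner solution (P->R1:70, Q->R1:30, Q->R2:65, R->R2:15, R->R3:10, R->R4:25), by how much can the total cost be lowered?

365

Current plan cost = 70·13 + 30·14 + 65·6 + 15·7 + 10·6 + 25·12 = €2185.
Optimal plan:
  P->R2: 45 × €2 = €90
  P->R4: 25 × €4 = €100
  Q->R1: 60 × €14 = €840
  Q->R2: 35 × €6 = €210
  R->R1: 40 × €13 = €520
  R->R3: 10 × €6 = €60
Optimal cost = €1820.
Saving = 2185 − 1820 = €365.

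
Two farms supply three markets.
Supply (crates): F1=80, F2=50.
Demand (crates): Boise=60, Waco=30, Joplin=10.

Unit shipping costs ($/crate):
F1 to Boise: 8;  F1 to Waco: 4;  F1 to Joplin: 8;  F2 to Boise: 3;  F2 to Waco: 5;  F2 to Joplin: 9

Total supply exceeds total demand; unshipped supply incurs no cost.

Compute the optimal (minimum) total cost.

430

An optimal shipping plan:
  F1 to Boise: 10 × $8 = $80
  F1 to Waco: 30 × $4 = $120
  F1 to Joplin: 10 × $8 = $80
  F2 to Boise: 50 × $3 = $150
Total = 80 + 120 + 80 + 150 = $430.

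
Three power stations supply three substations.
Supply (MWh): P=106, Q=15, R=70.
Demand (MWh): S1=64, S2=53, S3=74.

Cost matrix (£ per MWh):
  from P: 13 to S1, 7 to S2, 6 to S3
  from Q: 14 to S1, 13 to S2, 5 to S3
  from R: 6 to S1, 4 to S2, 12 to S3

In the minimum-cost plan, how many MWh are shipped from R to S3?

The minimum-cost plan:
  P–S2: 47 × £7 = £329
  P–S3: 59 × £6 = £354
  Q–S3: 15 × £5 = £75
  R–S1: 64 × £6 = £384
  R–S2: 6 × £4 = £24
Total cost = £1166.
The route R→S3 is not used.

0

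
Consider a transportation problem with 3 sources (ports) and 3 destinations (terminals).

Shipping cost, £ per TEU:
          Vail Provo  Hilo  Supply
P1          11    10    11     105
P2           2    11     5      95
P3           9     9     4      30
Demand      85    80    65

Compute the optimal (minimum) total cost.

A cheapest plan:
  P1 to Provo: 80 × £10 = £800
  P1 to Hilo: 25 × £11 = £275
  P2 to Vail: 85 × £2 = £170
  P2 to Hilo: 10 × £5 = £50
  P3 to Hilo: 30 × £4 = £120
Total = 800 + 275 + 170 + 50 + 120 = £1415.

1415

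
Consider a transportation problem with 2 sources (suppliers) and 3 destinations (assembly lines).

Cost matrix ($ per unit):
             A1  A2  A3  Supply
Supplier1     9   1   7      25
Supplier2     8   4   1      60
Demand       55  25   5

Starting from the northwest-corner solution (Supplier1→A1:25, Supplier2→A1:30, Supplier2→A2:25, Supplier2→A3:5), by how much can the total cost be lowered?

Current plan cost = 25·9 + 30·8 + 25·4 + 5·1 = $570.
Optimal plan:
  Supplier1 to A2: 25 × $1 = $25
  Supplier2 to A1: 55 × $8 = $440
  Supplier2 to A3: 5 × $1 = $5
Optimal cost = $470.
Saving = 570 − 470 = $100.

100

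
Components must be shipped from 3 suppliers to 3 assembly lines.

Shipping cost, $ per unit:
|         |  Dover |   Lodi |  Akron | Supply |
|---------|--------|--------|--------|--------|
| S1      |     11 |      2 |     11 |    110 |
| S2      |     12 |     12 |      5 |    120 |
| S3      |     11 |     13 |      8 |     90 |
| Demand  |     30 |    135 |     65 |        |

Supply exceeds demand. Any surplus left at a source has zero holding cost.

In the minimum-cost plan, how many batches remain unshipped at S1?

0

An optimal plan:
  S1 to Lodi: 110 × $2 = $220
  S2 to Lodi: 25 × $12 = $300
  S2 to Akron: 65 × $5 = $325
  S3 to Dover: 30 × $11 = $330
Total cost = $1175.
S1 ships 110 of its 110, leaving 0.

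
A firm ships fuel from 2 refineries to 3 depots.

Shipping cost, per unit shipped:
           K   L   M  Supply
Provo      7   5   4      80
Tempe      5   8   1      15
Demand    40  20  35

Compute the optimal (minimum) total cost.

Optimal allocation:
  Provo→K: 40 × 7 = 280
  Provo→L: 20 × 5 = 100
  Provo→M: 20 × 4 = 80
  Tempe→M: 15 × 1 = 15
Total = 280 + 100 + 80 + 15 = 475.

475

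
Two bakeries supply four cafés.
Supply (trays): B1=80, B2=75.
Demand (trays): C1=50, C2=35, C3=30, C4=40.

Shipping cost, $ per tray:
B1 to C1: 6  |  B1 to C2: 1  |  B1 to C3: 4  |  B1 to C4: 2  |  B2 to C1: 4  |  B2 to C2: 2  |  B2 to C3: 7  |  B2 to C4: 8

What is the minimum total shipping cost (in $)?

One minimum-cost allocation:
  B1–C2: 10 × $1 = $10
  B1–C3: 30 × $4 = $120
  B1–C4: 40 × $2 = $80
  B2–C1: 50 × $4 = $200
  B2–C2: 25 × $2 = $50
Total = 10 + 120 + 80 + 200 + 50 = $460.
(Supply check: B1 ships 80; B2 ships 75.)

460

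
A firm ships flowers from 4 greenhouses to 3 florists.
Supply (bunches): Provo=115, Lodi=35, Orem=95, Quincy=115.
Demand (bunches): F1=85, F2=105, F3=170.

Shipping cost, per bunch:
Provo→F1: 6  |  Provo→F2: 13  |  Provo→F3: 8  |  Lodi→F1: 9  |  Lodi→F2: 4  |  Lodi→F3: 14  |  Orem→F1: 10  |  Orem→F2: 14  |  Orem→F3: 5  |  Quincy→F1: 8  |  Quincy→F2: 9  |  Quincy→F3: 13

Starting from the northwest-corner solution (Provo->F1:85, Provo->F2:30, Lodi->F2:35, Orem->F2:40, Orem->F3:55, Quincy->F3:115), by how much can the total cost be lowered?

Current plan cost = 85·6 + 30·13 + 35·4 + 40·14 + 55·5 + 115·13 = 3370.
Optimal plan:
  Provo→F1: 40 bunches
  Provo→F3: 75 bunches
  Lodi→F2: 35 bunches
  Orem→F3: 95 bunches
  Quincy→F1: 45 bunches
  Quincy→F2: 70 bunches
Optimal cost = 2445.
Saving = 3370 − 2445 = 925.

925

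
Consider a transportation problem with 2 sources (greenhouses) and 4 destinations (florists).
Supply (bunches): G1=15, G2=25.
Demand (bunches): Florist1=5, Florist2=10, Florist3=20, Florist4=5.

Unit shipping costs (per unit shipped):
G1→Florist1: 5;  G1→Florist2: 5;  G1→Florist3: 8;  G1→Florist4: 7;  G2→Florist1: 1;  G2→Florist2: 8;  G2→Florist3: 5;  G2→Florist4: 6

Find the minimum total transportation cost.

Optimal allocation:
  G1->Florist2: 10 bunches
  G1->Florist4: 5 bunches
  G2->Florist1: 5 bunches
  G2->Florist3: 20 bunches
Total cost = 190.
(Supply check: G1 ships 15; G2 ships 25.)

190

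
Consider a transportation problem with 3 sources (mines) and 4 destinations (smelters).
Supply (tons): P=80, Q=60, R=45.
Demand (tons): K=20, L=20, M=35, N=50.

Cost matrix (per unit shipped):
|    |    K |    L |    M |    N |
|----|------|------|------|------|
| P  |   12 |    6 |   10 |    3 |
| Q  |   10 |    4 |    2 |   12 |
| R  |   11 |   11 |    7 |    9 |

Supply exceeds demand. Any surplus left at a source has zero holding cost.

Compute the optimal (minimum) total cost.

One minimum-cost allocation:
  P->N: 50 × 3 = 150
  Q->K: 5 × 10 = 50
  Q->L: 20 × 4 = 80
  Q->M: 35 × 2 = 70
  R->K: 15 × 11 = 165
Total = 150 + 50 + 80 + 70 + 165 = 515.

515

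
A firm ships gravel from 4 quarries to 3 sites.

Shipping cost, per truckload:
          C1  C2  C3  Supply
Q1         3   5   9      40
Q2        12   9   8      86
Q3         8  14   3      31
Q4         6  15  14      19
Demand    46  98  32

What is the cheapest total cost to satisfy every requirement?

1126

An optimal shipping plan:
  Q1–C1: 27 × 3 = 81
  Q1–C2: 13 × 5 = 65
  Q2–C2: 85 × 9 = 765
  Q2–C3: 1 × 8 = 8
  Q3–C3: 31 × 3 = 93
  Q4–C1: 19 × 6 = 114
Total = 81 + 65 + 765 + 8 + 93 + 114 = 1126.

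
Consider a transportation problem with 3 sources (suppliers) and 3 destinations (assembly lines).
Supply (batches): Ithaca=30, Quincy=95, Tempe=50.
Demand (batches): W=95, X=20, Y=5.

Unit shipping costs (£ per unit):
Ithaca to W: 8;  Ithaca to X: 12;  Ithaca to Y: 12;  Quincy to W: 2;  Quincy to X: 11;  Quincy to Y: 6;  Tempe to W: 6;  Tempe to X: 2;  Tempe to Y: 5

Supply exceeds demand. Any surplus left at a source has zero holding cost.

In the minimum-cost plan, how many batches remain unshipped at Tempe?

25

An optimal plan:
  Quincy to W: 95 × £2 = £190
  Tempe to X: 20 × £2 = £40
  Tempe to Y: 5 × £5 = £25
Total cost = £255.
Tempe ships 25 of its 50, leaving 25.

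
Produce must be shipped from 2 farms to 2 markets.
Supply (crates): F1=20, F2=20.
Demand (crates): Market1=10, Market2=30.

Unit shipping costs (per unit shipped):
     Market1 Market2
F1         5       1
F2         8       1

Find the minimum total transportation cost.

Optimal allocation:
  F1->Market1: 10 × 5 = 50
  F1->Market2: 10 × 1 = 10
  F2->Market2: 20 × 1 = 20
Total = 50 + 10 + 20 = 80.

80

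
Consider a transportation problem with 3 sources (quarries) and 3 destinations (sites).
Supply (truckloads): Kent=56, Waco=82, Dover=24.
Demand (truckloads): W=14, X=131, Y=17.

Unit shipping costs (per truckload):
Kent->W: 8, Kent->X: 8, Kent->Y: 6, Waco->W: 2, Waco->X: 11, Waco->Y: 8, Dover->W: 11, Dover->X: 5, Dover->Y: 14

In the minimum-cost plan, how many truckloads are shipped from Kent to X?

Solving gives:
  Kent–X: 56 × 8 = 448
  Waco–W: 14 × 2 = 28
  Waco–X: 51 × 11 = 561
  Waco–Y: 17 × 8 = 136
  Dover–X: 24 × 5 = 120
Total cost = 1293.
So Kent→X carries 56 truckloads.

56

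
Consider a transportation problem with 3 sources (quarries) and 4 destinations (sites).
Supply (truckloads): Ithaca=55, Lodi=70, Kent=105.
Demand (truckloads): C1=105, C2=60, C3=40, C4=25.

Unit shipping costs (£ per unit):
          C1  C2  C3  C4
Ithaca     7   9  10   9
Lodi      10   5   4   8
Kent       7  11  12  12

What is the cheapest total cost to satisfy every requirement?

1540

A cheapest plan:
  Ithaca→C2: 30 truckloads
  Ithaca→C4: 25 truckloads
  Lodi→C2: 30 truckloads
  Lodi→C3: 40 truckloads
  Kent→C1: 105 truckloads
Total cost = £1540.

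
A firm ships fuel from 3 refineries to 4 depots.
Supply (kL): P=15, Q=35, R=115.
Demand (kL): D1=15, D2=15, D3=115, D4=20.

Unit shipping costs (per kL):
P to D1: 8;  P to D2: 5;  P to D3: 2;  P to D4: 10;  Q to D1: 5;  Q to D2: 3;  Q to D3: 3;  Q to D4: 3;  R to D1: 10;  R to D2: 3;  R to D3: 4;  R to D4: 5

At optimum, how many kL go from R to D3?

100

The minimum-cost plan:
  P–D3: 15 × 2 = 30
  Q–D1: 15 × 5 = 75
  Q–D4: 20 × 3 = 60
  R–D2: 15 × 3 = 45
  R–D3: 100 × 4 = 400
Total cost = 610.
So R→D3 carries 100 kL.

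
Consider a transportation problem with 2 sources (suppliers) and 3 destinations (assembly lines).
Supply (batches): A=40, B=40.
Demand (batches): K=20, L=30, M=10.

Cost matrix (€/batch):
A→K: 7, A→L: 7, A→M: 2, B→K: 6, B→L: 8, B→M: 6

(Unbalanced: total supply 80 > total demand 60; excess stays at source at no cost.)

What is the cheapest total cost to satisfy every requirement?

350

Optimal allocation:
  A–L: 30 × €7 = €210
  A–M: 10 × €2 = €20
  B–K: 20 × €6 = €120
Total = 210 + 20 + 120 = €350.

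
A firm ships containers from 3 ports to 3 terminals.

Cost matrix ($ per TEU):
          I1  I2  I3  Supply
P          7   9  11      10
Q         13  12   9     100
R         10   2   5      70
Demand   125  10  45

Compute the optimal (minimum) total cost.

1765

One minimum-cost allocation:
  P→I1: 10 × $7 = $70
  Q→I1: 100 × $13 = $1300
  R→I1: 15 × $10 = $150
  R→I2: 10 × $2 = $20
  R→I3: 45 × $5 = $225
Total = 70 + 1300 + 150 + 20 + 225 = $1765.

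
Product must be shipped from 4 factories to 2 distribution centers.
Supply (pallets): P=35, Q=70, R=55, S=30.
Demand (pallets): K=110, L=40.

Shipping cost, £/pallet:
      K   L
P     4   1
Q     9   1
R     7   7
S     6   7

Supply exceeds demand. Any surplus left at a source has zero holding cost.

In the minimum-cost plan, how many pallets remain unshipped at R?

An optimal plan:
  P–K: 35 pallets
  Q–L: 40 pallets
  R–K: 45 pallets
  S–K: 30 pallets
Total cost = £675.
R ships 45 of its 55, leaving 10.

10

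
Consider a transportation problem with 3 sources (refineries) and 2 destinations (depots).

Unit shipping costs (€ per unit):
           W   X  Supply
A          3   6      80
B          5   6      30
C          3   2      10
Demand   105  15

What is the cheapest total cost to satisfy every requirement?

A cheapest plan:
  A–W: 80 kL
  B–W: 25 kL
  B–X: 5 kL
  C–X: 10 kL
Total cost = €415.
(Supply check: A ships 80; B ships 30; C ships 10.)

415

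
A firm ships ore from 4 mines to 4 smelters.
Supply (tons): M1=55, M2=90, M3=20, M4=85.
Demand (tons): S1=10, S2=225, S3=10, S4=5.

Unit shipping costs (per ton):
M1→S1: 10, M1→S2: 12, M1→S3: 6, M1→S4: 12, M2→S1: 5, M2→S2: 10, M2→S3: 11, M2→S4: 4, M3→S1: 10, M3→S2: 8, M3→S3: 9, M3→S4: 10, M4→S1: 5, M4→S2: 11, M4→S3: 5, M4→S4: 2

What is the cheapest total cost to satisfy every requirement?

2490

One minimum-cost allocation:
  M1 to S2: 55 × 12 = 660
  M2 to S2: 90 × 10 = 900
  M3 to S2: 20 × 8 = 160
  M4 to S1: 10 × 5 = 50
  M4 to S2: 60 × 11 = 660
  M4 to S3: 10 × 5 = 50
  M4 to S4: 5 × 2 = 10
Total = 660 + 900 + 160 + 50 + 660 + 50 + 10 = 2490.
(Supply check: M1 ships 55; M2 ships 90; M3 ships 20; M4 ships 85.)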